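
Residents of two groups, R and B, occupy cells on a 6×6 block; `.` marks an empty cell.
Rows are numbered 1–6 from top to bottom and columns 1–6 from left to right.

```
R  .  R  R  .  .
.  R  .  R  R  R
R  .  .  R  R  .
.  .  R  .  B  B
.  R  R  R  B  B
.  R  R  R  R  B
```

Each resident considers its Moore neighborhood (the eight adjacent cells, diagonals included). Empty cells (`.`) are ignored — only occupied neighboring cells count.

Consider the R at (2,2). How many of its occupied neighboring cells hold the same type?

3

Occupied neighbors of (2,2): (1,1)=R, (1,3)=R, (3,1)=R.
Same type (R): 3 of 3.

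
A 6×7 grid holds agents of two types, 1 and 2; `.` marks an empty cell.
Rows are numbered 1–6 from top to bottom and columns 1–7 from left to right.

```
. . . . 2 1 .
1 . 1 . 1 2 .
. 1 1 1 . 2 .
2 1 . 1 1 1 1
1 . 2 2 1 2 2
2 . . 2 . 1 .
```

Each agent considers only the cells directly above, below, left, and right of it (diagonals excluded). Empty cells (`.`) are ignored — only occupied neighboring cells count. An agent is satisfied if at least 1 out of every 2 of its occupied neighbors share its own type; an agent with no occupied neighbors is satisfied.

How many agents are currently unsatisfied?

Row 1: (1,5)2 0/2 not · (1,6)1 0/2 not
Row 2: (2,1)1 0/0 satisfied · (2,3)1 1/1 satisfied · (2,5)1 0/2 not · (2,6)2 1/3 not
Row 3: (3,2)1 2/2 satisfied · (3,3)1 3/3 satisfied · (3,4)1 2/2 satisfied · (3,6)2 1/2 satisfied
Row 4: (4,1)2 0/2 not · (4,2)1 1/2 satisfied · (4,4)1 2/3 satisfied · (4,5)1 3/3 satisfied · (4,6)1 2/4 satisfied · (4,7)1 1/2 satisfied
Row 5: (5,1)1 0/2 not · (5,3)2 1/1 satisfied · (5,4)2 2/4 satisfied · (5,5)1 1/3 not · (5,6)2 1/4 not · (5,7)2 1/2 satisfied
Row 6: (6,1)2 0/1 not · (6,4)2 1/1 satisfied · (6,6)1 0/1 not
Unsatisfied: (1,5), (1,6), (2,5), (2,6), (4,1), (5,1), (5,5), (5,6), (6,1), (6,6) — 10 in total.

10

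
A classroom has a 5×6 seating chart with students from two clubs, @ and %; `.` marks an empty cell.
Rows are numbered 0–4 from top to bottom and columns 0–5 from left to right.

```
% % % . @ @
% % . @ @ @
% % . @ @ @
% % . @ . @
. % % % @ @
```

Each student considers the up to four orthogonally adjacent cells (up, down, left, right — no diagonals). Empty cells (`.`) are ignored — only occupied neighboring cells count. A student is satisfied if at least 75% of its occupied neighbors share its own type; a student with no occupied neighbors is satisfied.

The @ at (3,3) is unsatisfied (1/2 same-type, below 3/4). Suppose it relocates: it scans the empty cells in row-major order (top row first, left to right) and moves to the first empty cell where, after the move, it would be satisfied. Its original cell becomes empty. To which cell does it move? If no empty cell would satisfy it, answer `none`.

Vacating (3,3). Empty cells in order:
  (0,3): 2/3 same-type → still unsatisfied.
  (1,2): 1/3 same-type → still unsatisfied.
  (2,2): 1/2 same-type → still unsatisfied.
  (3,2): 0/2 same-type → still unsatisfied.
  (3,4): 3/3 same-type → satisfied — stop here.

(3,4)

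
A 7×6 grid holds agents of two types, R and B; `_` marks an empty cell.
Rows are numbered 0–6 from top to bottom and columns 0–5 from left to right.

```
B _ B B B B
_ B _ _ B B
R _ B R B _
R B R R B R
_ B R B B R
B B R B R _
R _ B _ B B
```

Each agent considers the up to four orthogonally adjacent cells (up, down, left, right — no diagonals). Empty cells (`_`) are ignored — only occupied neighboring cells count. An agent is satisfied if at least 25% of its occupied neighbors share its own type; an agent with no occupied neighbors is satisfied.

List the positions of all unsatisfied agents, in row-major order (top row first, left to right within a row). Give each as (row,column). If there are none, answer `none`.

(2,2), (5,4), (6,0), (6,2)

Row 0: (0,0)B 0/0 ✓ · (0,2)B 1/1 ✓ · (0,3)B 2/2 ✓ · (0,4)B 3/3 ✓ · (0,5)B 2/2 ✓
Row 1: (1,1)B 0/0 ✓ · (1,4)B 3/3 ✓ · (1,5)B 2/2 ✓
Row 2: (2,0)R 1/1 ✓ · (2,2)B 0/2 ✗ · (2,3)R 1/3 ✓ · (2,4)B 2/3 ✓
Row 3: (3,0)R 1/2 ✓ · (3,1)B 1/3 ✓ · (3,2)R 2/4 ✓ · (3,3)R 2/4 ✓ · (3,4)B 2/4 ✓ · (3,5)R 1/2 ✓
Row 4: (4,1)B 2/3 ✓ · (4,2)R 2/4 ✓ · (4,3)B 2/4 ✓ · (4,4)B 2/4 ✓ · (4,5)R 1/2 ✓
Row 5: (5,0)B 1/2 ✓ · (5,1)B 2/3 ✓ · (5,2)R 1/4 ✓ · (5,3)B 1/3 ✓ · (5,4)R 0/3 ✗
Row 6: (6,0)R 0/1 ✗ · (6,2)B 0/1 ✗ · (6,4)B 1/2 ✓ · (6,5)B 1/1 ✓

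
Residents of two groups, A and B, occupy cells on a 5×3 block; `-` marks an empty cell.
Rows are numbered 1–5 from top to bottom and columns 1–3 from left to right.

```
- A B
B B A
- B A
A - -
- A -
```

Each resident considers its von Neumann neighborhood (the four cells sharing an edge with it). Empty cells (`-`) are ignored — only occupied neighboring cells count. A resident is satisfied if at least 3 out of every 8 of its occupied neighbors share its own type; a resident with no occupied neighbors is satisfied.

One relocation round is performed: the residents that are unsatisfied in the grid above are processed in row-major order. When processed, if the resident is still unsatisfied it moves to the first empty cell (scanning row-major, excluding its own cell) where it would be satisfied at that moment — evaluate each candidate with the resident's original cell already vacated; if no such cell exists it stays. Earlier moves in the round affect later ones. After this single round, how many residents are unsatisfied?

1

Initially unsatisfied (in order): (1,2), (1,3), (2,3).
  (1,2) → (4,2).
  (1,3) → (1,1).
  (2,3): now satisfied by earlier moves; stays.
Resulting grid:
B - -
B B A
- B A
A A -
- A -
Unsatisfied now: (3,2).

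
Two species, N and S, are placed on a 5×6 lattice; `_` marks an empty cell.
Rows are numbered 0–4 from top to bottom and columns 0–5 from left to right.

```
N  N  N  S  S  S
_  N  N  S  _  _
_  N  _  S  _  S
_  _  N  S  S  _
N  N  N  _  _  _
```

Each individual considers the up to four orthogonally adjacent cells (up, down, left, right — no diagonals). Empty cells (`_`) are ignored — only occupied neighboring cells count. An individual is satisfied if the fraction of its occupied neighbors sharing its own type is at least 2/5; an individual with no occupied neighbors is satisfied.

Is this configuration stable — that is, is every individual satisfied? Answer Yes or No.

Yes

Row 0: (0,0)N 1/1 ok · (0,1)N 3/3 ok · (0,2)N 2/3 ok · (0,3)S 2/3 ok · (0,4)S 2/2 ok · (0,5)S 1/1 ok
Row 1: (1,1)N 3/3 ok · (1,2)N 2/3 ok · (1,3)S 2/3 ok
Row 2: (2,1)N 1/1 ok · (2,3)S 2/2 ok · (2,5)S 0/0 ok
Row 3: (3,2)N 1/2 ok · (3,3)S 2/3 ok · (3,4)S 1/1 ok
Row 4: (4,0)N 1/1 ok · (4,1)N 2/2 ok · (4,2)N 2/2 ok
All meet the threshold, so the configuration is stable.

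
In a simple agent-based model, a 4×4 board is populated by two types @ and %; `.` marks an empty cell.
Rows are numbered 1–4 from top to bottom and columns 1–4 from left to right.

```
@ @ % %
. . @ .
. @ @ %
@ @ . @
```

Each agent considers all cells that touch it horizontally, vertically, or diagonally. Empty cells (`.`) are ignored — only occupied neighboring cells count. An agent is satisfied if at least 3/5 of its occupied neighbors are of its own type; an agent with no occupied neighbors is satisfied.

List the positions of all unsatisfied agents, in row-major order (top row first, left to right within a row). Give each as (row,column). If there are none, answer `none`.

(1,1)@ 1/1 ok
(1,2)@ 2/3 ok
(1,3)% 1/3 unhappy
(1,4)% 1/2 unhappy
(2,3)@ 3/6 unhappy
(3,2)@ 4/4 ok
(3,3)@ 4/5 ok
(3,4)% 0/3 unhappy
(4,1)@ 2/2 ok
(4,2)@ 3/3 ok
(4,4)@ 1/2 unhappy

(1,3), (1,4), (2,3), (3,4), (4,4)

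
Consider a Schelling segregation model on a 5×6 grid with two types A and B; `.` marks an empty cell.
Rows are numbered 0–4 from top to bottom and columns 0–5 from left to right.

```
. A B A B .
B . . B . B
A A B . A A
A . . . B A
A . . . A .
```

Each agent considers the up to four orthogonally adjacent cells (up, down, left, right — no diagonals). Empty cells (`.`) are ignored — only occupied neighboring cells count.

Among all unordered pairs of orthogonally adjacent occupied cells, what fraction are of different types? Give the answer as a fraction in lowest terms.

2/3

Scan each occupied cell's neighbors to the right and below so each pair is counted once.
Row 0: A(0,1)–B(0,2)≠ B(0,2)–A(0,3)≠ A(0,3)–B(0,4)≠ A(0,3)–B(1,3)≠  → 4/4 unlike.
Row 1: B(1,0)–A(2,0)≠ B(1,5)–A(2,5)≠  → 2/2 unlike.
Row 2: A(2,0)–A(2,1)= A(2,0)–A(3,0)= A(2,1)–B(2,2)≠ A(2,4)–A(2,5)= A(2,4)–B(3,4)≠ A(2,5)–A(3,5)=  → 2/6 unlike.
Row 3: A(3,0)–A(4,0)= B(3,4)–A(3,5)≠ B(3,4)–A(4,4)≠  → 2/3 unlike.
Total adjacent occupied pairs: 15; unlike-type pairs: 10.
10/15 reduces to 2/3.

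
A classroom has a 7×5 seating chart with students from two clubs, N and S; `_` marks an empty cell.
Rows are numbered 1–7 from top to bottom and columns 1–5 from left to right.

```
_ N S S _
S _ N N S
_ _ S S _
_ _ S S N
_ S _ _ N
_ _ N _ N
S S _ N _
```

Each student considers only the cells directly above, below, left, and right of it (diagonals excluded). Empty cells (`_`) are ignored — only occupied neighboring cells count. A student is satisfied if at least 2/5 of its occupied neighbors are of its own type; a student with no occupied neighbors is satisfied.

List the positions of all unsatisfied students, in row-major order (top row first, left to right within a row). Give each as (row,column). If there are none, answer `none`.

(1,2), (1,3), (2,3), (2,4), (2,5)

(1,2)N 0/1 unhappy
(1,3)S 1/3 unhappy
(1,4)S 1/2 ok
(2,1)S 0/0 ok
(2,3)N 1/3 unhappy
(2,4)N 1/4 unhappy
(2,5)S 0/1 unhappy
(3,3)S 2/3 ok
(3,4)S 2/3 ok
(4,3)S 2/2 ok
(4,4)S 2/3 ok
(4,5)N 1/2 ok
(5,2)S 0/0 ok
(5,5)N 2/2 ok
(6,3)N 0/0 ok
(6,5)N 1/1 ok
(7,1)S 1/1 ok
(7,2)S 1/1 ok
(7,4)N 0/0 ok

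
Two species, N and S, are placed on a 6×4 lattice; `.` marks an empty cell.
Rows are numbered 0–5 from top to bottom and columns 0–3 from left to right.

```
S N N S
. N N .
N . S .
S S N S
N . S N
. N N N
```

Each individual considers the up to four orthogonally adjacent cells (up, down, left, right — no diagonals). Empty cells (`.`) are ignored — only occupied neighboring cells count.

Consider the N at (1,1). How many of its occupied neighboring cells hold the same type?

2

Occupied neighbors of (1,1): (0,1)=N, (1,2)=N.
Same type (N): 2 of 2.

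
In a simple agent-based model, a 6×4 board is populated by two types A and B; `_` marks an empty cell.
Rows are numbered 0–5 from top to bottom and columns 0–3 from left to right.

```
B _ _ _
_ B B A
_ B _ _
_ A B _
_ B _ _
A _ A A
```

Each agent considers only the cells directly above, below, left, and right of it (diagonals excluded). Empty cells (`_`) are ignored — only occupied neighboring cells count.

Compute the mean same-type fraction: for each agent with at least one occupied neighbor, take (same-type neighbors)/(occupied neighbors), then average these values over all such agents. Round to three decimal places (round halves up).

Row 0: (0,0)B — no occupied neighbors
Row 1: (1,1)B 2/2 · (1,2)B 1/2 · (1,3)A 0/1
Row 2: (2,1)B 1/2
Row 3: (3,1)A 0/3 · (3,2)B 0/1
Row 4: (4,1)B 0/1
Row 5: (5,0)A — no occupied neighbors · (5,2)A 1/1 · (5,3)A 1/1
Sum over 9 agents: 2/2 + 1/2 + 0/1 + 1/2 + 0/3 + 0/1 + 0/1 + 1/1 + 1/1 = 4; mean = 4 ÷ 9 = 4/9 = 0.444444… → 0.444.

0.444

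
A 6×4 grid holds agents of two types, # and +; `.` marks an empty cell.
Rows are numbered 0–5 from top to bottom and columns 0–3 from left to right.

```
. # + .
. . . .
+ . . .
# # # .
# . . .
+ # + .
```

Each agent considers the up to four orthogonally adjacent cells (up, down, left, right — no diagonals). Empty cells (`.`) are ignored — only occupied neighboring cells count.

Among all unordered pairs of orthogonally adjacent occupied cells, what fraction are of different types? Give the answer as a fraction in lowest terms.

Scan each occupied cell's neighbors to the right and below so each pair is counted once.
From row 0: 1 unlike of 1 pairs (running 1/1).
From row 2: 1 unlike of 1 pairs (running 2/2).
From row 3: 0 unlike of 3 pairs (running 2/5).
From row 4: 1 unlike of 1 pairs (running 3/6).
From row 5: 2 unlike of 2 pairs (running 5/8).
Total adjacent occupied pairs: 8; unlike-type pairs: 5.
5/8 is already in lowest terms.

5/8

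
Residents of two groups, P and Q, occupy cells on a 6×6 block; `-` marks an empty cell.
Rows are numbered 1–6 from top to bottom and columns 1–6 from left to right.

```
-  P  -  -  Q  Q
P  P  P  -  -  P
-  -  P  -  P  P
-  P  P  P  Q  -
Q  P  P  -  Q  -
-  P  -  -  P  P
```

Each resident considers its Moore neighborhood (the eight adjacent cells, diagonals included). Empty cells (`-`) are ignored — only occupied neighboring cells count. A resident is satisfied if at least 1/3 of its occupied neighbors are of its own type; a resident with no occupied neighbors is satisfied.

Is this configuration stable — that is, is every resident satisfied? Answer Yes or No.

(1,2)P 3/3 ok
(1,5)Q 1/2 ok
(1,6)Q 1/2 ok
(2,1)P 2/2 ok
(2,2)P 4/4 ok
(2,3)P 3/3 ok
(2,6)P 2/4 ok
(3,3)P 5/5 ok
(3,5)P 3/4 ok
(3,6)P 2/3 ok
(4,2)P 4/5 ok
(4,3)P 5/5 ok
(4,4)P 4/6 ok
(4,5)Q 1/4 unhappy
(5,1)Q 0/3 unhappy
(5,2)P 4/5 ok
(5,3)P 5/5 ok
(5,5)Q 1/4 unhappy
(6,2)P 2/3 ok
(6,5)P 1/2 ok
(6,6)P 1/2 ok
For instance (4,5) has only 1/4 same-type neighbors, below 1/3.

No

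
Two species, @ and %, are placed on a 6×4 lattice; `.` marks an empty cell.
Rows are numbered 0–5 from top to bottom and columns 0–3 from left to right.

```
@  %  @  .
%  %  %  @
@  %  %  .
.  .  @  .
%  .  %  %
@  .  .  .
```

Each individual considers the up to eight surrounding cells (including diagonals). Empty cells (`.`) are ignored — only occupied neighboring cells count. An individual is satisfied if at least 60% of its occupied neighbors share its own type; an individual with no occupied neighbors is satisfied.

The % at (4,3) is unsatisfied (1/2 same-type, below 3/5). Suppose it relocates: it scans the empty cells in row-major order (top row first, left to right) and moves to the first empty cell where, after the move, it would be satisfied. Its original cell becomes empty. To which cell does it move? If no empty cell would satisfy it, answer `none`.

(3,0)

Vacating (4,3). Empty cells in order:
  (0,3): 1/3 same-type → still unsatisfied.
  (2,3): 2/4 same-type → still unsatisfied.
  (3,0): 2/3 same-type → satisfied — stop here.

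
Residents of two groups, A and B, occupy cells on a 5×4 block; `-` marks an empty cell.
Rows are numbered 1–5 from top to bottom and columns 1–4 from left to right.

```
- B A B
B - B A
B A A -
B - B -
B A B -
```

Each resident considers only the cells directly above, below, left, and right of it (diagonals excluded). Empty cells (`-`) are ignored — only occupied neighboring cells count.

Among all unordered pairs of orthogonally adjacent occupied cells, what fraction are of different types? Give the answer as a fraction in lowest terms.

2/3

Scan each occupied cell's neighbors to the right and below so each pair is counted once.
From row 1: 4 unlike of 4 pairs (running 4/4).
From row 2: 2 unlike of 3 pairs (running 6/7).
From row 3: 2 unlike of 4 pairs (running 8/11).
From row 4: 0 unlike of 2 pairs (running 8/13).
From row 5: 2 unlike of 2 pairs (running 10/15).
Total adjacent occupied pairs: 15; unlike-type pairs: 10.
10/15 reduces to 2/3.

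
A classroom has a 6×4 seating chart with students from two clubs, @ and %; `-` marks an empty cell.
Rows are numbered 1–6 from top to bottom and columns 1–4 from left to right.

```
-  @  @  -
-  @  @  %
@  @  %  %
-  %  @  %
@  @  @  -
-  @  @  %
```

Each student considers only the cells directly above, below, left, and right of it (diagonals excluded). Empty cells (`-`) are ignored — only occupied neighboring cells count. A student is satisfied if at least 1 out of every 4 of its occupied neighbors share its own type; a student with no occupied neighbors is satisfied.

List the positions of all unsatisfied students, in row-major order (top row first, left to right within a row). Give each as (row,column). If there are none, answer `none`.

(1,2)@ 2/2 ✓
(1,3)@ 2/2 ✓
(2,2)@ 3/3 ✓
(2,3)@ 2/4 ✓
(2,4)% 1/2 ✓
(3,1)@ 1/1 ✓
(3,2)@ 2/4 ✓
(3,3)% 1/4 ✓
(3,4)% 3/3 ✓
(4,2)% 0/3 ✗
(4,3)@ 1/4 ✓
(4,4)% 1/2 ✓
(5,1)@ 1/1 ✓
(5,2)@ 3/4 ✓
(5,3)@ 3/3 ✓
(6,2)@ 2/2 ✓
(6,3)@ 2/3 ✓
(6,4)% 0/1 ✗

(4,2), (6,4)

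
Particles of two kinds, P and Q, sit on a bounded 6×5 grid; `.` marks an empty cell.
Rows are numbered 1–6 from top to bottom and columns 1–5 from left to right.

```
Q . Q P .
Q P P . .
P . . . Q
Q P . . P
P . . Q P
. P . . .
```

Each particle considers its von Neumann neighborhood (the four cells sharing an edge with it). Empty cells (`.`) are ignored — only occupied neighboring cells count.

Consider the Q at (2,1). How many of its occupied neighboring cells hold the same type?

1

Occupied neighbors of (2,1): (1,1)=Q, (3,1)=P, (2,2)=P.
Same type (Q): 1 of 3.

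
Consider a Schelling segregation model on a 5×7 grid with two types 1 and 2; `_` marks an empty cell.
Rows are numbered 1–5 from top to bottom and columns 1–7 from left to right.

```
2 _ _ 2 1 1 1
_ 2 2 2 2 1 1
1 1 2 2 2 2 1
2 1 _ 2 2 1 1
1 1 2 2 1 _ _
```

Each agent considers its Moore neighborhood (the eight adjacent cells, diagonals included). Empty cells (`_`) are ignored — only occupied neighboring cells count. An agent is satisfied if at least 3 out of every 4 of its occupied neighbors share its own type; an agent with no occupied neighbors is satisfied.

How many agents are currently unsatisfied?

17

Row 1: (1,1)2 1/1 ✓ · (1,4)2 3/4 ✓ · (1,5)1 2/5 ✗ · (1,6)1 4/5 ✓ · (1,7)1 3/3 ✓
Row 2: (2,2)2 3/5 ✗ · (2,3)2 5/6 ✓ · (2,4)2 6/7 ✓ · (2,5)2 5/8 ✗ · (2,6)1 5/8 ✗ · (2,7)1 4/5 ✓
Row 3: (3,1)1 2/4 ✗ · (3,2)1 2/6 ✗ · (3,3)2 5/7 ✗ · (3,4)2 7/7 ✓ · (3,5)2 6/8 ✓ · (3,6)2 3/8 ✗ · (3,7)1 4/5 ✓
Row 4: (4,1)2 0/5 ✗ · (4,2)1 4/7 ✗ · (4,4)2 6/7 ✓ · (4,5)2 5/7 ✗ · (4,6)1 3/6 ✗ · (4,7)1 2/3 ✗
Row 5: (5,1)1 2/3 ✗ · (5,2)1 2/4 ✗ · (5,3)2 2/4 ✗ · (5,4)2 3/4 ✓ · (5,5)1 1/4 ✗
Unsatisfied: (1,5), (2,2), (2,5), (2,6), (3,1), (3,2), (3,3), (3,6), (4,1), (4,2), (4,5), (4,6), (4,7), (5,1), (5,2), (5,3), (5,5) — 17 in total.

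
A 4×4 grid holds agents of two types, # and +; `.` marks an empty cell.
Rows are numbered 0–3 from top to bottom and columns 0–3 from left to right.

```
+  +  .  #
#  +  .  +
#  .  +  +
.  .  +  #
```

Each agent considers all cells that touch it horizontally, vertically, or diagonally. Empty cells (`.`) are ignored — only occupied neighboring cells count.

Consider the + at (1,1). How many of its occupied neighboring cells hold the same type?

Occupied neighbors of (1,1): (0,0)=+, (0,1)=+, (1,0)=#, (2,0)=#, (2,2)=+.
Same type (+): 3 of 5.

3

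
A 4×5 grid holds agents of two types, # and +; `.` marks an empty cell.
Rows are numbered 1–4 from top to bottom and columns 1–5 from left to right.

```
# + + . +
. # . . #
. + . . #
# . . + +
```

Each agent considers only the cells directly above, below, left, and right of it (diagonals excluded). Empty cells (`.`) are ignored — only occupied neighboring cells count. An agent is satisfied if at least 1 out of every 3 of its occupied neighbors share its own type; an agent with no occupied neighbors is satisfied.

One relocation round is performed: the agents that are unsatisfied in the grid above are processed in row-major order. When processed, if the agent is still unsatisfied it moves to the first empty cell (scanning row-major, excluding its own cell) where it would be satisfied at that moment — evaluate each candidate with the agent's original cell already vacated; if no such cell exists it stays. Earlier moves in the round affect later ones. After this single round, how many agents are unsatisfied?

0

Initially unsatisfied (in order): (1,1), (1,5), (2,2), (3,2).
  (1,1) → (2,1).
  (1,5) → (1,1).
  (2,2): now satisfied by earlier moves; stays.
  (3,2) → (1,4).
Resulting grid:
+ + + + .
# # . . #
. . . . #
# . . + +
All satisfied now.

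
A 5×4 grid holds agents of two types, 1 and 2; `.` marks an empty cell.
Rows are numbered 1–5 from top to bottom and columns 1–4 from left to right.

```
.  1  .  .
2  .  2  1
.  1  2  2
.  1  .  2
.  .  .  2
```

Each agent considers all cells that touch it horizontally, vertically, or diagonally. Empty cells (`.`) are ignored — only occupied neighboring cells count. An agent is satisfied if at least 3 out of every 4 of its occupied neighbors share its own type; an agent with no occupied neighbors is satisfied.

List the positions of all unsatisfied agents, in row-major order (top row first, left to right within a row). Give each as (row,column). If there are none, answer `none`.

(1,2), (2,1), (2,3), (2,4), (3,2), (3,3), (4,2)

(1,2)1 0/2 unhappy
(2,1)2 0/2 unhappy
(2,3)2 2/5 unhappy
(2,4)1 0/3 unhappy
(3,2)1 1/4 unhappy
(3,3)2 3/6 unhappy
(3,4)2 3/4 ok
(4,2)1 1/2 unhappy
(4,4)2 3/3 ok
(5,4)2 1/1 ok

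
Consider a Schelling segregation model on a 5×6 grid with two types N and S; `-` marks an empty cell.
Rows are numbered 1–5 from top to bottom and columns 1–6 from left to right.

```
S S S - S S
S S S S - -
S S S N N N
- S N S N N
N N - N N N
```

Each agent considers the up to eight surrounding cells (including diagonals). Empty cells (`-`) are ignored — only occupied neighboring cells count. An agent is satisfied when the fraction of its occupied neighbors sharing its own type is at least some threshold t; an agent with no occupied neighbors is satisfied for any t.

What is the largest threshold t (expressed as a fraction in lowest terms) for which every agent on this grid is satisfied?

Row 1: (1,1)S 3/3 · (1,2)S 5/5 · (1,3)S 4/4 · (1,5)S 2/2 · (1,6)S 1/1
Row 2: (2,1)S 5/5 · (2,2)S 8/8 · (2,3)S 6/7 · (2,4)S 4/6
Row 3: (3,1)S 4/4 · (3,2)S 6/7 · (3,3)S 6/8 · (3,4)N 3/7 · (3,5)N 4/6 · (3,6)N 3/3
Row 4: (4,2)S 3/6 · (4,3)N 3/7 · (4,4)S 1/7 · (4,5)N 7/8 · (4,6)N 5/5
Row 5: (5,1)N 1/2 · (5,2)N 2/3 · (5,4)N 3/4 · (5,5)N 4/5 · (5,6)N 3/3
The smallest same-type fraction is 1/7 at (4,4), which reduces to 1/7. Any threshold above that leaves this agent unsatisfied.

1/7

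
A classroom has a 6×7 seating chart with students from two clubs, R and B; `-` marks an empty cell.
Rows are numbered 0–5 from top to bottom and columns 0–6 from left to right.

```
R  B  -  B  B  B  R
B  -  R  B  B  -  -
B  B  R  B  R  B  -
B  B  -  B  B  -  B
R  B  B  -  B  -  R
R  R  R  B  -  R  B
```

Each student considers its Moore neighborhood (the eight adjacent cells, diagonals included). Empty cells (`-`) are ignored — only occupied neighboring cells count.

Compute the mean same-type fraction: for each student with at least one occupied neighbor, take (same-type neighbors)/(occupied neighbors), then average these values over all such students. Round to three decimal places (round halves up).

0.526

Row 0: (0,0)R 0/2 · (0,1)B 1/3 · (0,3)B 3/4 · (0,4)B 4/4 · (0,5)B 2/3 · (0,6)R 0/1
Row 1: (1,0)B 3/4 · (1,2)R 1/6 · (1,3)B 4/7 · (1,4)B 6/7
Row 2: (2,0)B 4/4 · (2,1)B 4/6 · (2,2)R 1/6 · (2,3)B 4/7 · (2,4)R 0/6 · (2,5)B 3/4
Row 3: (3,0)B 4/5 · (3,1)B 5/7 · (3,3)B 4/6 · (3,4)B 4/5 · (3,6)B 1/2
Row 4: (4,0)R 2/5 · (4,1)B 3/7 · (4,2)B 4/6 · (4,4)B 3/4 · (4,6)R 1/3
Row 5: (5,0)R 2/3 · (5,1)R 3/5 · (5,2)R 1/4 · (5,3)B 2/3 · (5,5)R 1/3 · (5,6)B 0/2
Sum over 32 students: 0/2 + 1/3 + 3/4 + 4/4 + 2/3 + 0/1 + 3/4 + 1/6 + 4/7 + 6/7 + 4/4 + 4/6 + 1/6 + 4/7 + 0/6 + 3/4 + 4/5 + 5/7 + 4/6 + 4/5 + 1/2 + 2/5 + 3/7 + 4/6 + 3/4 + 1/3 + 2/3 + 3/5 + 1/4 + 2/3 + 1/3 + 0/2 = 7067/420; mean = 7067/420 ÷ 32 = 7067/13440 = 0.525818… → 0.526.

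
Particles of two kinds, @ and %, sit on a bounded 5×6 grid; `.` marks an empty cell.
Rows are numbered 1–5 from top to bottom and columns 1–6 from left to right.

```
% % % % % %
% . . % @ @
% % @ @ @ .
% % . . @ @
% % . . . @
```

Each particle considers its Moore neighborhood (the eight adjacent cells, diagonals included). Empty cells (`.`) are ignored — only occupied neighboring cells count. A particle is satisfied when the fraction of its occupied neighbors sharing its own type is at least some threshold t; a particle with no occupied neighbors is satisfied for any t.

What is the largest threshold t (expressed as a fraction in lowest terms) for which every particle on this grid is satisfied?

1/4

(1,1)% 2/2
(1,2)% 3/3
(1,3)% 3/3
(1,4)% 3/4
(1,5)% 3/5
(1,6)% 1/3
(2,1)% 4/4
(2,4)% 3/7
(2,5)@ 3/7
(2,6)@ 2/4
(3,1)% 4/4
(3,2)% 4/5
(3,3)@ 1/4
(3,4)@ 4/5
(3,5)@ 5/6
(4,1)% 5/5
(4,2)% 5/6
(4,5)@ 4/4
(4,6)@ 3/3
(5,1)% 3/3
(5,2)% 3/3
(5,6)@ 2/2
The smallest same-type fraction is 1/4 at (3,3), which reduces to 1/4. Any threshold above that leaves this particle unsatisfied.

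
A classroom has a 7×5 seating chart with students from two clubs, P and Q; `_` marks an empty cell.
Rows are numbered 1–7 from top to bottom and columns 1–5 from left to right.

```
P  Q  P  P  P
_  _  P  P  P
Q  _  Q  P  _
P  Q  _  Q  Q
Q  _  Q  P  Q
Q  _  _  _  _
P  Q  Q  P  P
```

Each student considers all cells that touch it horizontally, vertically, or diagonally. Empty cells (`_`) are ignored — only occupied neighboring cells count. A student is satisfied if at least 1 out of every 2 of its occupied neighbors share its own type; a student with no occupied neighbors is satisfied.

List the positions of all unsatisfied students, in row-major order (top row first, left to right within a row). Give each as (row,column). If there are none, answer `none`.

(1,1)P 0/1 ✗
(1,2)Q 0/3 ✗
(1,3)P 3/4 ✓
(1,4)P 5/5 ✓
(1,5)P 3/3 ✓
(2,3)P 4/6 ✓
(2,4)P 6/7 ✓
(2,5)P 4/4 ✓
(3,1)Q 1/2 ✓
(3,3)Q 2/5 ✗
(3,4)P 3/6 ✓
(4,1)P 0/3 ✗
(4,2)Q 4/5 ✓
(4,4)Q 4/6 ✓
(4,5)Q 2/4 ✓
(5,1)Q 2/3 ✓
(5,3)Q 2/3 ✓
(5,4)P 0/4 ✗
(5,5)Q 2/3 ✓
(6,1)Q 2/3 ✓
(7,1)P 0/2 ✗
(7,2)Q 2/3 ✓
(7,3)Q 1/2 ✓
(7,4)P 1/2 ✓
(7,5)P 1/1 ✓

(1,1), (1,2), (3,3), (4,1), (5,4), (7,1)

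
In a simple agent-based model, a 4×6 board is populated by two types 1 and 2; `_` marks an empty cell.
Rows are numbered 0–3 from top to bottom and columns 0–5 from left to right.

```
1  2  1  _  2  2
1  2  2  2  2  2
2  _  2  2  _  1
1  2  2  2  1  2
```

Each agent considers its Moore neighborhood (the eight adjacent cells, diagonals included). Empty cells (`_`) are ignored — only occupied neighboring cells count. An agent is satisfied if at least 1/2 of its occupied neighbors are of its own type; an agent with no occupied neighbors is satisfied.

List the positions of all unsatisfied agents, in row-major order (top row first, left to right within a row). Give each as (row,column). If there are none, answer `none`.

(0,0), (0,1), (0,2), (1,0), (2,5), (3,0), (3,4), (3,5)

Row 0: (0,0)1 1/3 unhappy · (0,1)2 2/5 unhappy · (0,2)1 0/4 unhappy · (0,4)2 4/4 ok · (0,5)2 3/3 ok
Row 1: (1,0)1 1/4 unhappy · (1,1)2 4/7 ok · (1,2)2 5/6 ok · (1,3)2 5/6 ok · (1,4)2 5/6 ok · (1,5)2 3/4 ok
Row 2: (2,0)2 2/4 ok · (2,2)2 7/7 ok · (2,3)2 6/7 ok · (2,5)1 1/4 unhappy
Row 3: (3,0)1 0/2 unhappy · (3,1)2 3/4 ok · (3,2)2 4/4 ok · (3,3)2 3/4 ok · (3,4)1 1/4 unhappy · (3,5)2 0/2 unhappy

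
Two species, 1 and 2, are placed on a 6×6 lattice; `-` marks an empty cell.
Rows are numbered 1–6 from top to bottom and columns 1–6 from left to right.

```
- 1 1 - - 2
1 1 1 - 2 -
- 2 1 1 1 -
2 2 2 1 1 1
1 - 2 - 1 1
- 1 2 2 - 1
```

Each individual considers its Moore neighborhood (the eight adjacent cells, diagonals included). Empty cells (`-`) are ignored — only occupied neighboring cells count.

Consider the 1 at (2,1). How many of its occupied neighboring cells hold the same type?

Occupied neighbors of (2,1): (1,2)=1, (2,2)=1, (3,2)=2.
Same type (1): 2 of 3.

2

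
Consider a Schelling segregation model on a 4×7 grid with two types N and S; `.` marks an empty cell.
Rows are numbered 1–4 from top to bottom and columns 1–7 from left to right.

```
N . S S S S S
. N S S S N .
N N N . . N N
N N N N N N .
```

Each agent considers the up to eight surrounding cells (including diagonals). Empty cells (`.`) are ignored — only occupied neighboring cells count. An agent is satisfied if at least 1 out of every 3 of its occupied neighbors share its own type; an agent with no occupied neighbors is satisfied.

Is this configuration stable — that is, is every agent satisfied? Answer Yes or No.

Row 1: (1,1)N 1/1 satisfied · (1,3)S 3/4 satisfied · (1,4)S 5/5 satisfied · (1,5)S 4/5 satisfied · (1,6)S 3/4 satisfied · (1,7)S 1/2 satisfied
Row 2: (2,2)N 4/6 satisfied · (2,3)S 3/6 satisfied · (2,4)S 5/6 satisfied · (2,5)S 4/6 satisfied · (2,6)N 2/6 satisfied
Row 3: (3,1)N 4/4 satisfied · (3,2)N 6/7 satisfied · (3,3)N 5/7 satisfied · (3,6)N 4/5 satisfied · (3,7)N 3/3 satisfied
Row 4: (4,1)N 3/3 satisfied · (4,2)N 5/5 satisfied · (4,3)N 4/4 satisfied · (4,4)N 3/3 satisfied · (4,5)N 3/3 satisfied · (4,6)N 3/3 satisfied
All meet the threshold, so the configuration is stable.

Yes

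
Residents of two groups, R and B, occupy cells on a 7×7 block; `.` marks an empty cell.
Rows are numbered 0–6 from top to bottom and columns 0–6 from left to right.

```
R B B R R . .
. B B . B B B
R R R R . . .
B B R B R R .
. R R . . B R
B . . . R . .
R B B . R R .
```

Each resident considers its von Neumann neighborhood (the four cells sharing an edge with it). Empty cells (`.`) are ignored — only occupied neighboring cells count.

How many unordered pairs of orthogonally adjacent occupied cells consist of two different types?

16

Scan each occupied cell's neighbors to the right and below so each pair is counted once.
Row 0: R(0,0)–B(0,1)≠ B(0,1)–B(0,2)= B(0,1)–B(1,1)= B(0,2)–R(0,3)≠ B(0,2)–B(1,2)= R(0,3)–R(0,4)= R(0,4)–B(1,4)≠  → 3/7 unlike.
Row 1: B(1,1)–B(1,2)= B(1,1)–R(2,1)≠ B(1,2)–R(2,2)≠ B(1,4)–B(1,5)= B(1,5)–B(1,6)=  → 2/5 unlike.
Row 2: R(2,0)–R(2,1)= R(2,0)–B(3,0)≠ R(2,1)–R(2,2)= R(2,1)–B(3,1)≠ R(2,2)–R(2,3)= R(2,2)–R(3,2)= R(2,3)–B(3,3)≠  → 3/7 unlike.
Row 3: B(3,0)–B(3,1)= B(3,1)–R(3,2)≠ B(3,1)–R(4,1)≠ R(3,2)–B(3,3)≠ R(3,2)–R(4,2)= B(3,3)–R(3,4)≠ R(3,4)–R(3,5)= R(3,5)–B(4,5)≠  → 5/8 unlike.
Row 4: R(4,1)–R(4,2)= B(4,5)–R(4,6)≠  → 1/2 unlike.
Row 5: B(5,0)–R(6,0)≠ R(5,4)–R(6,4)=  → 1/2 unlike.
Row 6: R(6,0)–B(6,1)≠ B(6,1)–B(6,2)= R(6,4)–R(6,5)=  → 1/3 unlike.
Total adjacent occupied pairs: 34; unlike-type pairs: 16.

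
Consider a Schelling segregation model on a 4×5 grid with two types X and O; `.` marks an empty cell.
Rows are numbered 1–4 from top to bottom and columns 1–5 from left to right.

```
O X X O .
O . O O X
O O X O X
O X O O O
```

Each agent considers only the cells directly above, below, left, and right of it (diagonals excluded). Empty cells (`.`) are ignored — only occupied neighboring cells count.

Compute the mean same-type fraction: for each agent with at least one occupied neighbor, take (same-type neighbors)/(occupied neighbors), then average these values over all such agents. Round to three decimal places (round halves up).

0.495

Row 1: (1,1)O 1/2 · (1,2)X 1/2 · (1,3)X 1/3 · (1,4)O 1/2
Row 2: (2,1)O 2/2 · (2,3)O 1/3 · (2,4)O 3/4 · (2,5)X 1/2
Row 3: (3,1)O 3/3 · (3,2)O 1/3 · (3,3)X 0/4 · (3,4)O 2/4 · (3,5)X 1/3
Row 4: (4,1)O 1/2 · (4,2)X 0/3 · (4,3)O 1/3 · (4,4)O 3/3 · (4,5)O 1/2
Sum over 18 agents: 1/2 + 1/2 + 1/3 + 1/2 + 2/2 + 1/3 + 3/4 + 1/2 + 3/3 + 1/3 + 0/4 + 2/4 + 1/3 + 1/2 + 0/3 + 1/3 + 3/3 + 1/2 = 107/12; mean = 107/12 ÷ 18 = 107/216 = 0.495370… → 0.495.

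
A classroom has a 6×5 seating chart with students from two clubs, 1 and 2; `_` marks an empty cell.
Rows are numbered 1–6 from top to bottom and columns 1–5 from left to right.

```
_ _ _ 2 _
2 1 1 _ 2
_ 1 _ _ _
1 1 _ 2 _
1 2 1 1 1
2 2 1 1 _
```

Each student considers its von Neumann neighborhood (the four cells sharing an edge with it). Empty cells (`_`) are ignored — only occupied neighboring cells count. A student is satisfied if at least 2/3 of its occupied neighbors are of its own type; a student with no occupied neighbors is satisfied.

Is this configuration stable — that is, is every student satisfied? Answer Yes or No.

No

Row 1: (1,4)2 0/0 ✓
Row 2: (2,1)2 0/1 ✗ · (2,2)1 2/3 ✓ · (2,3)1 1/1 ✓ · (2,5)2 0/0 ✓
Row 3: (3,2)1 2/2 ✓
Row 4: (4,1)1 2/2 ✓ · (4,2)1 2/3 ✓ · (4,4)2 0/1 ✗
Row 5: (5,1)1 1/3 ✗ · (5,2)2 1/4 ✗ · (5,3)1 2/3 ✓ · (5,4)1 3/4 ✓ · (5,5)1 1/1 ✓
Row 6: (6,1)2 1/2 ✗ · (6,2)2 2/3 ✓ · (6,3)1 2/3 ✓ · (6,4)1 2/2 ✓
For instance (2,1) has only 0/1 same-type neighbors, below 2/3.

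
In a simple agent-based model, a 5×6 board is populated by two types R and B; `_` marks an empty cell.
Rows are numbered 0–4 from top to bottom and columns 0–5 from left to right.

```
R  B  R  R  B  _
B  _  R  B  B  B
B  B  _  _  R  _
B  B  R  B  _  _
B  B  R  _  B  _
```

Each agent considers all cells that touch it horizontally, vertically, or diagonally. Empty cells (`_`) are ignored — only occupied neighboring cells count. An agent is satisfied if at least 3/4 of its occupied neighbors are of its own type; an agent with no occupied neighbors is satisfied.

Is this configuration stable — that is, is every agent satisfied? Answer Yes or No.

No

Row 0: (0,0)R 0/2 not · (0,1)B 1/4 not · (0,2)R 2/4 not · (0,3)R 2/5 not · (0,4)B 3/4 satisfied
Row 1: (1,0)B 3/4 satisfied · (1,2)R 2/5 not · (1,3)B 2/6 not · (1,4)B 3/5 not · (1,5)B 2/3 not
Row 2: (2,0)B 4/4 satisfied · (2,1)B 4/6 not · (2,4)R 0/4 not
Row 3: (3,0)B 5/5 satisfied · (3,1)B 5/7 not · (3,2)R 1/5 not · (3,3)B 1/4 not
Row 4: (4,0)B 3/3 satisfied · (4,1)B 3/5 not · (4,2)R 1/4 not · (4,4)B 1/1 satisfied
For instance (0,0) has only 0/2 same-type neighbors, below 3/4.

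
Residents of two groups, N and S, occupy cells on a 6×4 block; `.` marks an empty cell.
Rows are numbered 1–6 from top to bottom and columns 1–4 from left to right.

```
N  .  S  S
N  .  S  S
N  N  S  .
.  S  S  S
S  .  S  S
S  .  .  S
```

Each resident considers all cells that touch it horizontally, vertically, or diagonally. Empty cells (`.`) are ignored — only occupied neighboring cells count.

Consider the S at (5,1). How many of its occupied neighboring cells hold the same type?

Occupied neighbors of (5,1): (4,2)=S, (6,1)=S.
Same type (S): 2 of 2.

2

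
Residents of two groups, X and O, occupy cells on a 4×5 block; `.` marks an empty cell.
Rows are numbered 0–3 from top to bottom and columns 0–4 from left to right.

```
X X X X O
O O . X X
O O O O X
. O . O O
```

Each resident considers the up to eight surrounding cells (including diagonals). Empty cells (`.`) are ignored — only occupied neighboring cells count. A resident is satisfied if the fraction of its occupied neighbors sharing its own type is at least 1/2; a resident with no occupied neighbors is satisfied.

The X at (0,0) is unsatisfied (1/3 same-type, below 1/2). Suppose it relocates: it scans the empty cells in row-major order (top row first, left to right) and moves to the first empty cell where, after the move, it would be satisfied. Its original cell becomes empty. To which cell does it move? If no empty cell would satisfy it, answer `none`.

(1,2)

Vacating (0,0). Empty cells in order:
  (1,2): 4/8 same-type → satisfied — stop here.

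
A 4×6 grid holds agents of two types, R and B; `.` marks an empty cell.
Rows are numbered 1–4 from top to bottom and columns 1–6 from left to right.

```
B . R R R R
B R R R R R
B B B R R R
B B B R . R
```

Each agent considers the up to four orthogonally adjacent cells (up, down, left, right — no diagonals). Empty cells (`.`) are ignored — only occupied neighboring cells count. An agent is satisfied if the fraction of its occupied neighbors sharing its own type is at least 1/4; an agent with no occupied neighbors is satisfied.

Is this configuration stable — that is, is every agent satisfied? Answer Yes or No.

Row 1: (1,1)B 1/1 satisfied · (1,3)R 2/2 satisfied · (1,4)R 3/3 satisfied · (1,5)R 3/3 satisfied · (1,6)R 2/2 satisfied
Row 2: (2,1)B 2/3 satisfied · (2,2)R 1/3 satisfied · (2,3)R 3/4 satisfied · (2,4)R 4/4 satisfied · (2,5)R 4/4 satisfied · (2,6)R 3/3 satisfied
Row 3: (3,1)B 3/3 satisfied · (3,2)B 3/4 satisfied · (3,3)B 2/4 satisfied · (3,4)R 3/4 satisfied · (3,5)R 3/3 satisfied · (3,6)R 3/3 satisfied
Row 4: (4,1)B 2/2 satisfied · (4,2)B 3/3 satisfied · (4,3)B 2/3 satisfied · (4,4)R 1/2 satisfied · (4,6)R 1/1 satisfied
All meet the threshold, so the configuration is stable.

Yes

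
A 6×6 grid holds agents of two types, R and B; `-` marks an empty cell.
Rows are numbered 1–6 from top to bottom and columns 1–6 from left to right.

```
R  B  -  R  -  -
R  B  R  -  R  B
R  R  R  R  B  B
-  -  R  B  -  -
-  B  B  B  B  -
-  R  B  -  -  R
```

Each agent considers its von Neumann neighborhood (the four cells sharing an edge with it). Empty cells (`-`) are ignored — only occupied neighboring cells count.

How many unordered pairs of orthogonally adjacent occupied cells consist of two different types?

12

Scan each occupied cell's neighbors to the right and below so each pair is counted once.
Row 1: R(1,1)–B(1,2)≠ R(1,1)–R(2,1)= B(1,2)–B(2,2)=  → 1/3 unlike.
Row 2: R(2,1)–B(2,2)≠ R(2,1)–R(3,1)= B(2,2)–R(2,3)≠ B(2,2)–R(3,2)≠ R(2,3)–R(3,3)= R(2,5)–B(2,6)≠ R(2,5)–B(3,5)≠ B(2,6)–B(3,6)=  → 5/8 unlike.
Row 3: R(3,1)–R(3,2)= R(3,2)–R(3,3)= R(3,3)–R(3,4)= R(3,3)–R(4,3)= R(3,4)–B(3,5)≠ R(3,4)–B(4,4)≠ B(3,5)–B(3,6)=  → 2/7 unlike.
Row 4: R(4,3)–B(4,4)≠ R(4,3)–B(5,3)≠ B(4,4)–B(5,4)=  → 2/3 unlike.
Row 5: B(5,2)–B(5,3)= B(5,2)–R(6,2)≠ B(5,3)–B(5,4)= B(5,3)–B(6,3)= B(5,4)–B(5,5)=  → 1/5 unlike.
Row 6: R(6,2)–B(6,3)≠  → 1/1 unlike.
Total adjacent occupied pairs: 27; unlike-type pairs: 12.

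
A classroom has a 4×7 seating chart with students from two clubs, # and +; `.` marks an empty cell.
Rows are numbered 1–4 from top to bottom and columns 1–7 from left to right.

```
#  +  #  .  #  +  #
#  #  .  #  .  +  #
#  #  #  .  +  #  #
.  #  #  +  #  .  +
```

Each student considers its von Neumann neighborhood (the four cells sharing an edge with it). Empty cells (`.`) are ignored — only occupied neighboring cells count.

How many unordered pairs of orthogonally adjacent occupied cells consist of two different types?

12

Scan each occupied cell's neighbors to the right and below so each pair is counted once.
From row 1: 5 unlike of 8 pairs (running 5/8).
From row 2: 2 unlike of 6 pairs (running 7/14).
From row 3: 3 unlike of 8 pairs (running 10/22).
From row 4: 2 unlike of 3 pairs (running 12/25).
Total adjacent occupied pairs: 25; unlike-type pairs: 12.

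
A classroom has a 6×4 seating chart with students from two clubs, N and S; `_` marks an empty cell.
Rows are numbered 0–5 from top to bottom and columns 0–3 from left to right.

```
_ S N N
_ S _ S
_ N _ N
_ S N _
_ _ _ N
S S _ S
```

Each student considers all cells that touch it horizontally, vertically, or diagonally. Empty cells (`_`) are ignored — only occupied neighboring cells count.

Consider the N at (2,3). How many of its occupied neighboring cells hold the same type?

Occupied neighbors of (2,3): (1,3)=S, (3,2)=N.
Same type (N): 1 of 2.

1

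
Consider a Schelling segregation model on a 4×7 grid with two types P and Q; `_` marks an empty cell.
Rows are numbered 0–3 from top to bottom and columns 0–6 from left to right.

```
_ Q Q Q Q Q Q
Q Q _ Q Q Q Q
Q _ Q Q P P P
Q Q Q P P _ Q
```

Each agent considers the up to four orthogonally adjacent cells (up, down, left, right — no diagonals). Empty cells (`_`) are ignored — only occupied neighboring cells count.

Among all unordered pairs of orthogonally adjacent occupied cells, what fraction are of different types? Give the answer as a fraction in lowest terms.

7/32

Scan each occupied cell's neighbors to the right and below so each pair is counted once.
From row 0: 0 unlike of 10 pairs (running 0/10).
From row 1: 3 unlike of 9 pairs (running 3/19).
From row 2: 3 unlike of 9 pairs (running 6/28).
From row 3: 1 unlike of 4 pairs (running 7/32).
Total adjacent occupied pairs: 32; unlike-type pairs: 7.
7/32 is already in lowest terms.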